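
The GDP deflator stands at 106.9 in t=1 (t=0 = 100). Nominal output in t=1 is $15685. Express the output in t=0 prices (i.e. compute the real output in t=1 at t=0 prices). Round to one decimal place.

Real = Nominal ÷ (Index/100) = 15685 ÷ (106.9/100)
     = 15685 ÷ 1.069 = 14672.5912

14672.6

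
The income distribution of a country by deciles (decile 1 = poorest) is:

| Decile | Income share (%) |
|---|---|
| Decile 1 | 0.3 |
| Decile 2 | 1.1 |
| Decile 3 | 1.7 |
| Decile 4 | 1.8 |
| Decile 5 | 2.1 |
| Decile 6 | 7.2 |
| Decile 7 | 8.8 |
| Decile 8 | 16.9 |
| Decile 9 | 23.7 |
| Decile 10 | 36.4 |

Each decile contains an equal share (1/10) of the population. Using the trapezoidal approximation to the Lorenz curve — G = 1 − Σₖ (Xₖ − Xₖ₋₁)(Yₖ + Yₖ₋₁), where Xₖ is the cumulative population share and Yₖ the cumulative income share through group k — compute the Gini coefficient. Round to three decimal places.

0.585

Cumulative income shares Yₖ: 0.0030, 0.0140, 0.0310, 0.0490, 0.0700, 0.1420, 0.2300, 0.3990, 0.6360, 1.0000
Σ (Xₖ−Xₖ₋₁)(Yₖ+Yₖ₋₁) = (1/10)(0.0030+0.0000) + (1/10)(0.0140+0.0030) + (1/10)(0.0310+0.0140) + (1/10)(0.0490+0.0310) + (1/10)(0.0700+0.0490) + (1/10)(0.1420+0.0700) + (1/10)(0.2300+0.1420) + (1/10)(0.3990+0.2300) + (1/10)(0.6360+0.3990) + (1/10)(1.0000+0.6360)
  = 0.0003 + 0.0017 + 0.0045 + 0.0080 + 0.0119 + 0.0212 + 0.0372 + 0.0629 + 0.1035 + 0.1636 = 0.4148
G = 1 − 0.4148 = 0.5852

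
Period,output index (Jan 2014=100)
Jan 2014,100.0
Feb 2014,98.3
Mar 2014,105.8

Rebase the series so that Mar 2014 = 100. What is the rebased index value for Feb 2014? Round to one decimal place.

Rebased(Feb 2014) = 98.3 / 105.8 × 100 = 92.9112

92.9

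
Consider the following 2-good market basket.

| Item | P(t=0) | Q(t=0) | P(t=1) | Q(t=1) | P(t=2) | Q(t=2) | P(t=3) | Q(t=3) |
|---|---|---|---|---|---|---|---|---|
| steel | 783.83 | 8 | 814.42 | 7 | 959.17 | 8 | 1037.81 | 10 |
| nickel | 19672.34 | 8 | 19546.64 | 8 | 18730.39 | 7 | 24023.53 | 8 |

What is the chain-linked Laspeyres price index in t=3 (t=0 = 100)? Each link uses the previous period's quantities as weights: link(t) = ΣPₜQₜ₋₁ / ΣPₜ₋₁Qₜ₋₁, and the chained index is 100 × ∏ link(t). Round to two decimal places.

122.25

Link t=0→t=1:
ΣP(t=1)Q(t=0) = 814.42×8 + 19546.64×8 = 6515.36 + 156373.12 = 162888.48
ΣP(t=0)Q(t=0) = 783.83×8 + 19672.34×8 = 6270.64 + 157378.72 = 163649.36
link = 162888.48/163649.36 = 0.995351
Link t=1→t=2:
ΣP(t=2)Q(t=1) = 959.17×7 + 18730.39×8 = 6714.19 + 149843.12 = 156557.31
ΣP(t=1)Q(t=1) = 814.42×7 + 19546.64×8 = 5700.94 + 156373.12 = 162074.06
link = 156557.31/162074.06 = 0.965962
Link t=2→t=3:
ΣP(t=3)Q(t=2) = 1037.81×8 + 24023.53×7 = 8302.48 + 168164.71 = 176467.19
ΣP(t=2)Q(t=2) = 959.17×8 + 18730.39×7 = 7673.36 + 131112.73 = 138786.09
link = 176467.19/138786.09 = 1.271505
Chained index = 100 × 0.995351 × 0.965962 × 1.271505 = 122.2514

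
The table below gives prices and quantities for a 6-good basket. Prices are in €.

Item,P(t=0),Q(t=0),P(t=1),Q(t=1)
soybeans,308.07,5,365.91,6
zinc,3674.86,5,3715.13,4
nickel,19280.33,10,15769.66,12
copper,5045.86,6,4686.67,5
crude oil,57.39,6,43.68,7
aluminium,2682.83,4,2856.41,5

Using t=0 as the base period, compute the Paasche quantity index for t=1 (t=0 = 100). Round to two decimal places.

Paasche quantity index uses current-period prices as weights.
ΣP(t=1)·Q(t=1) = 365.91×6 + 3715.13×4 + 15769.66×12 + 4686.67×5 + 43.68×7 + 2856.41×5 = 2195.46 + 14860.52 + 189235.92 + 23433.35 + 305.76 + 14282.05 = 244313.06
ΣP(t=1)·Q(t=0) = 365.91×5 + 3715.13×5 + 15769.66×10 + 4686.67×6 + 43.68×6 + 2856.41×4 = 1829.55 + 18575.65 + 157696.6 + 28120.02 + 262.08 + 11425.64 = 217909.54
Index = 244313.06 / 217909.54 × 100 = 112.1167

112.12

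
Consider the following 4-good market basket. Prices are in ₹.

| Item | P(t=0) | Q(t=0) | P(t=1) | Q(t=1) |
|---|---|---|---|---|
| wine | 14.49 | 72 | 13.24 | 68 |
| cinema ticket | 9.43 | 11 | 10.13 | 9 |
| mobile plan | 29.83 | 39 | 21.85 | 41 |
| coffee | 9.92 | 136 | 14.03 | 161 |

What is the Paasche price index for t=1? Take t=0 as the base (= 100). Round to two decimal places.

106.58

Paasche price index uses current-period quantities as weights.
ΣP(t=1)·Q(t=1) = 13.24×68 + 10.13×9 + 21.85×41 + 14.03×161 = 900.32 + 91.17 + 895.85 + 2258.83 = 4146.17
ΣP(t=0)·Q(t=1) = 14.49×68 + 9.43×9 + 29.83×41 + 9.92×161 = 985.32 + 84.87 + 1223.03 + 1597.12 = 3890.34
Index = 4146.17 / 3890.34 × 100 = 106.5760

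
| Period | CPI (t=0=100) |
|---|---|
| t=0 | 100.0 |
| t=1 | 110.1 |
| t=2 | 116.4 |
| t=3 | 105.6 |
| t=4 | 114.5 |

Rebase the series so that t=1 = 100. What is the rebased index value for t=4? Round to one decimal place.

Rebased(t=4) = 114.5 / 110.1 × 100 = 103.9964

104.0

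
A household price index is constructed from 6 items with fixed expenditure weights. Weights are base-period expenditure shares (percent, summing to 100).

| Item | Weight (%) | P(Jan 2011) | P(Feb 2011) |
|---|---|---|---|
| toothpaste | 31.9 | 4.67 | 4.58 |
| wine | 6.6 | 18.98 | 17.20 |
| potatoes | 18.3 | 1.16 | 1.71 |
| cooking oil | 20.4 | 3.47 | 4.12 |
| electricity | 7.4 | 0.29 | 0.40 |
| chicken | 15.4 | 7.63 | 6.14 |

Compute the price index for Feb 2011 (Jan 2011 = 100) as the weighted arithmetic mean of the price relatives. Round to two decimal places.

toothpaste: 31.9 × (4.58/4.67) = 31.9 × 0.980728 = 31.2852
wine: 6.6 × (17.20/18.98) = 6.6 × 0.906217 = 5.9810
potatoes: 18.3 × (1.71/1.16) = 18.3 × 1.474138 = 26.9767
cooking oil: 20.4 × (4.12/3.47) = 20.4 × 1.187320 = 24.2213
electricity: 7.4 × (0.40/0.29) = 7.4 × 1.379310 = 10.2069
chicken: 15.4 × (6.14/7.63) = 15.4 × 0.804718 = 12.3927
Index = Σ wᵢ·(p₁ᵢ/p₀ᵢ) = 31.2852 + 5.9810 + 26.9767 + 24.2213 + 10.2069 + 12.3927 = 111.0639

111.06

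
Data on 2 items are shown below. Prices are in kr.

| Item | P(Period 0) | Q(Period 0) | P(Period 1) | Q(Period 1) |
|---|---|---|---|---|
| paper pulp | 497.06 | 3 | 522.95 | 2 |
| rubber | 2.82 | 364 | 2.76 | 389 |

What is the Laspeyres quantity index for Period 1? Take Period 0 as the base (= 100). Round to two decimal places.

Laspeyres quantity index uses base-period prices as weights.
ΣP(Period 0)·Q(Period 1) = 497.06×2 + 2.82×389 = 994.12 + 1096.98 = 2091.1
ΣP(Period 0)·Q(Period 0) = 497.06×3 + 2.82×364 = 1491.18 + 1026.48 = 2517.66
Index = 2091.1 / 2517.66 × 100 = 83.0573

83.06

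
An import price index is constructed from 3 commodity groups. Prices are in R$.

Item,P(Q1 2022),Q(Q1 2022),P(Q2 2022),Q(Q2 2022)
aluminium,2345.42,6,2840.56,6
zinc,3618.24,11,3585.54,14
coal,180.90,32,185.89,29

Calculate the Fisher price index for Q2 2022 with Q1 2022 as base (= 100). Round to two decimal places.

104.22

Laspeyres component (base-period weights):
ΣP(Q2 2022)Q(Q1 2022) = 2840.56×6 + 3585.54×11 + 185.89×32 = 17043.36 + 39440.94 + 5948.48 = 62432.78
ΣP(Q1 2022)Q(Q1 2022) = 2345.42×6 + 3618.24×11 + 180.90×32 = 14072.52 + 39800.64 + 5788.8 = 59661.96
L = 62432.78 / 59661.96 × 100 = 104.6442
Paasche component (current-period weights):
ΣP(Q2 2022)Q(Q2 2022) = 2840.56×6 + 3585.54×14 + 185.89×29 = 17043.36 + 50197.56 + 5390.81 = 72631.73
ΣP(Q1 2022)Q(Q2 2022) = 2345.42×6 + 3618.24×14 + 180.90×29 = 14072.52 + 50655.36 + 5246.1 = 69973.98
P = 72631.73 / 69973.98 × 100 = 103.7982
Fisher = √(L × P) = √(104.6442 × 103.7982) = 104.2203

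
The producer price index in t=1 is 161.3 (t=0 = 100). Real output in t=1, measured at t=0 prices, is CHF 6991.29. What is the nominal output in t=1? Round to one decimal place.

11277.0

Nominal = Real × (Index/100) = 6991.29 × (161.3/100)
        = 6991.29 × 1.613 = 11276.9508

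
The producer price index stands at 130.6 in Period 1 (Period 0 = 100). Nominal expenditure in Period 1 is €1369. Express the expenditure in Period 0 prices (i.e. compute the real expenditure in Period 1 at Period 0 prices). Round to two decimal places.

1048.24

Real = Nominal ÷ (Index/100) = 1369 ÷ (130.6/100)
     = 1369 ÷ 1.306 = 1048.2389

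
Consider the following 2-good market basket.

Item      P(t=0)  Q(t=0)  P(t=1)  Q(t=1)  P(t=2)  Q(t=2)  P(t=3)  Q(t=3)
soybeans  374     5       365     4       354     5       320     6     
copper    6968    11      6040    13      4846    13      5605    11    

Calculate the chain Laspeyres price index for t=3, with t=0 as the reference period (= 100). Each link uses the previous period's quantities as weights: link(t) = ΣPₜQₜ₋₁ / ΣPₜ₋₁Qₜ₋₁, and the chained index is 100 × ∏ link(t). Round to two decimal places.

80.50

Link t=0→t=1:
ΣP(t=1)Q(t=0) = 365×5 + 6040×11 = 1825 + 66440 = 68265
ΣP(t=0)Q(t=0) = 374×5 + 6968×11 = 1870 + 76648 = 78518
link = 68265/78518 = 0.869418
Link t=1→t=2:
ΣP(t=2)Q(t=1) = 354×4 + 4846×13 = 1416 + 62998 = 64414
ΣP(t=1)Q(t=1) = 365×4 + 6040×13 = 1460 + 78520 = 79980
link = 64414/79980 = 0.805376
Link t=2→t=3:
ΣP(t=3)Q(t=2) = 320×5 + 5605×13 = 1600 + 72865 = 74465
ΣP(t=2)Q(t=2) = 354×5 + 4846×13 = 1770 + 62998 = 64768
link = 74465/64768 = 1.149719
Chained index = 100 × 0.869418 × 0.805376 × 1.149719 = 80.5044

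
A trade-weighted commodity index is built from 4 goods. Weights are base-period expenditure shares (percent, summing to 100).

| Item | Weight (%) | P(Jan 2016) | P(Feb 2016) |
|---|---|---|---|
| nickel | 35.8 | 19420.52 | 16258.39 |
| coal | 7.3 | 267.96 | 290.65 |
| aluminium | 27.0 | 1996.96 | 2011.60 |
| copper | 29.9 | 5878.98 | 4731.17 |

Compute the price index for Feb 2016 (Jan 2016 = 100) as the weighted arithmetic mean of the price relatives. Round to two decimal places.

89.15

nickel: 35.8 × (16258.39/19420.52) = 35.8 × 0.837176 = 29.9709
coal: 7.3 × (290.65/267.96) = 7.3 × 1.084677 = 7.9181
aluminium: 27.0 × (2011.60/1996.96) = 27.0 × 1.007331 = 27.1979
copper: 29.9 × (4731.17/5878.98) = 29.9 × 0.804760 = 24.0623
Index = Σ wᵢ·(p₁ᵢ/p₀ᵢ) = 29.9709 + 7.9181 + 27.1979 + 24.0623 = 89.1493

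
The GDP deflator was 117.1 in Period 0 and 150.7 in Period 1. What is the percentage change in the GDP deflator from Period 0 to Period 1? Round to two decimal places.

28.69%

Change = (150.7 − 117.1) / 117.1 × 100
       = 33.6 / 117.1 × 100 = 28.6934%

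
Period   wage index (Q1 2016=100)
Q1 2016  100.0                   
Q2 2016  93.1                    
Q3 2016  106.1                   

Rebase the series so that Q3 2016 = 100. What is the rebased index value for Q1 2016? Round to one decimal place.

94.3

Rebased(Q1 2016) = 100.0 / 106.1 × 100 = 94.2507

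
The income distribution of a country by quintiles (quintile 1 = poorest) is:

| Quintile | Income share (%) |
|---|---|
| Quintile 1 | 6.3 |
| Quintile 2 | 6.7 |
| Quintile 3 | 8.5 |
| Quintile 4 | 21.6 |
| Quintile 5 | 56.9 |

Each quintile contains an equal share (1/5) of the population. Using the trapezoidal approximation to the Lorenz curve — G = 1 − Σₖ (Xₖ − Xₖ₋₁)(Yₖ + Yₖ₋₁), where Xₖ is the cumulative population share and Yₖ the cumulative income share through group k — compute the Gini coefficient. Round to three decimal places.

Cumulative income shares Yₖ: 0.0630, 0.1300, 0.2150, 0.4310, 1.0000
Σ (Xₖ−Xₖ₋₁)(Yₖ+Yₖ₋₁) = (1/5)(0.0630+0.0000) + (1/5)(0.1300+0.0630) + (1/5)(0.2150+0.1300) + (1/5)(0.4310+0.2150) + (1/5)(1.0000+0.4310)
  = 0.0126 + 0.0386 + 0.0690 + 0.1292 + 0.2862 = 0.5356
G = 1 − 0.5356 = 0.4644

0.464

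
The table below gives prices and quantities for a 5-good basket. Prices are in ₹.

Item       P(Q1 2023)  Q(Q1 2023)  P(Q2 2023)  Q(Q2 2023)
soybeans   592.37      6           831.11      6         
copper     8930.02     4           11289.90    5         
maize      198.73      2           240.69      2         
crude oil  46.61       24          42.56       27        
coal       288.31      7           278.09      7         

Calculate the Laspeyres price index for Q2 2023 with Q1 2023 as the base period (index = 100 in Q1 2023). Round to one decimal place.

125.2

Laspeyres price index uses base-period quantities as weights.
ΣP(Q2 2023)·Q(Q1 2023) = 831.11×6 + 11289.90×4 + 240.69×2 + 42.56×24 + 278.09×7 = 4986.66 + 45159.6 + 481.38 + 1021.44 + 1946.63 = 53595.71
ΣP(Q1 2023)·Q(Q1 2023) = 592.37×6 + 8930.02×4 + 198.73×2 + 46.61×24 + 288.31×7 = 3554.22 + 35720.08 + 397.46 + 1118.64 + 2018.17 = 42808.57
Index = 53595.71 / 42808.57 × 100 = 125.1986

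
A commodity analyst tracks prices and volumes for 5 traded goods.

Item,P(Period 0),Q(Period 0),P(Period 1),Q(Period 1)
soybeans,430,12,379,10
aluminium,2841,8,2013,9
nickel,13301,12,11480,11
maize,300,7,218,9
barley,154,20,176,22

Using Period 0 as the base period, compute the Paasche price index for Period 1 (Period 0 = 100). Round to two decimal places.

84.50

Paasche price index uses current-period quantities as weights.
ΣP(Period 1)·Q(Period 1) = 379×10 + 2013×9 + 11480×11 + 218×9 + 176×22 = 3790 + 18117 + 126280 + 1962 + 3872 = 154021
ΣP(Period 0)·Q(Period 1) = 430×10 + 2841×9 + 13301×11 + 300×9 + 154×22 = 4300 + 25569 + 146311 + 2700 + 3388 = 182268
Index = 154021 / 182268 × 100 = 84.5025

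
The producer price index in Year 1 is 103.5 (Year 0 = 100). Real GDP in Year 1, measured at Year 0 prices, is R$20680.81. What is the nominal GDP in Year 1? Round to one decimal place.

Nominal = Real × (Index/100) = 20680.81 × (103.5/100)
        = 20680.81 × 1.035 = 21404.6384

21404.6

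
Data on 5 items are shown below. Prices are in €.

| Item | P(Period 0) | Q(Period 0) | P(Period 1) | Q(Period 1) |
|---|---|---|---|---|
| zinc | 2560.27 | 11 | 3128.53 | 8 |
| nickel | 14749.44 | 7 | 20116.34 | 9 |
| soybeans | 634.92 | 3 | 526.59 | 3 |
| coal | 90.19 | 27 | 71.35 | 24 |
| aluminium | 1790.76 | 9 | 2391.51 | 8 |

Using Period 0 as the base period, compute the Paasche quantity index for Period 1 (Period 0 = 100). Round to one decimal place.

Paasche quantity index uses current-period prices as weights.
ΣP(Period 1)·Q(Period 1) = 3128.53×8 + 20116.34×9 + 526.59×3 + 71.35×24 + 2391.51×8 = 25028.24 + 181047.06 + 1579.77 + 1712.4 + 19132.08 = 228499.55
ΣP(Period 1)·Q(Period 0) = 3128.53×11 + 20116.34×7 + 526.59×3 + 71.35×27 + 2391.51×9 = 34413.83 + 140814.38 + 1579.77 + 1926.45 + 21523.59 = 200258.02
Index = 228499.55 / 200258.02 × 100 = 114.1026

114.1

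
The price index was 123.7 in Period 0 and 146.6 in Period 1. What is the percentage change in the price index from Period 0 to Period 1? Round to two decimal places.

Change = (146.6 − 123.7) / 123.7 × 100
       = 22.9 / 123.7 × 100 = 18.5125%

18.51%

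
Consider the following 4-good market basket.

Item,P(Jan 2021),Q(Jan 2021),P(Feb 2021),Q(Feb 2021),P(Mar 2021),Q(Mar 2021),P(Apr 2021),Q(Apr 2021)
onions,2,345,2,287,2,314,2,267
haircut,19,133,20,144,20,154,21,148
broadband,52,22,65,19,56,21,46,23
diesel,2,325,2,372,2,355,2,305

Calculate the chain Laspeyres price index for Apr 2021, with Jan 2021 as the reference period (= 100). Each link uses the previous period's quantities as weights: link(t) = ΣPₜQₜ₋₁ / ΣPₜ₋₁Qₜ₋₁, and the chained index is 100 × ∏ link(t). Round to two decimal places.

Link Jan 2021→Feb 2021:
ΣP(Feb 2021)Q(Jan 2021) = 2×345 + 20×133 + 65×22 + 2×325 = 690 + 2660 + 1430 + 650 = 5430
ΣP(Jan 2021)Q(Jan 2021) = 2×345 + 19×133 + 52×22 + 2×325 = 690 + 2527 + 1144 + 650 = 5011
link = 5430/5011 = 1.083616
Link Feb 2021→Mar 2021:
ΣP(Mar 2021)Q(Feb 2021) = 2×287 + 20×144 + 56×19 + 2×372 = 574 + 2880 + 1064 + 744 = 5262
ΣP(Feb 2021)Q(Feb 2021) = 2×287 + 20×144 + 65×19 + 2×372 = 574 + 2880 + 1235 + 744 = 5433
link = 5262/5433 = 0.968526
Link Mar 2021→Apr 2021:
ΣP(Apr 2021)Q(Mar 2021) = 2×314 + 21×154 + 46×21 + 2×355 = 628 + 3234 + 966 + 710 = 5538
ΣP(Mar 2021)Q(Mar 2021) = 2×314 + 20×154 + 56×21 + 2×355 = 628 + 3080 + 1176 + 710 = 5594
link = 5538/5594 = 0.989989
Chained index = 100 × 1.083616 × 0.968526 × 0.989989 = 103.9004

103.90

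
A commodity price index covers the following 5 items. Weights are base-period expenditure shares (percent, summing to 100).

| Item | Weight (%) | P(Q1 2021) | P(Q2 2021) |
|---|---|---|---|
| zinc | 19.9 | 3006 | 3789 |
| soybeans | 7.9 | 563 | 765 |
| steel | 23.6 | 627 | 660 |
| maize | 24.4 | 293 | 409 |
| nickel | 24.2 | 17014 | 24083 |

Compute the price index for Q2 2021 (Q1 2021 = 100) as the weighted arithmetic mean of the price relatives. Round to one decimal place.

129.0

zinc: 19.9 × (3789/3006) = 19.9 × 1.260479 = 25.0835
soybeans: 7.9 × (765/563) = 7.9 × 1.358792 = 10.7345
steel: 23.6 × (660/627) = 23.6 × 1.052632 = 24.8421
maize: 24.4 × (409/293) = 24.4 × 1.395904 = 34.0601
nickel: 24.2 × (24083/17014) = 24.2 × 1.415481 = 34.2546
Index = Σ wᵢ·(p₁ᵢ/p₀ᵢ) = 25.0835 + 10.7345 + 24.8421 + 34.0601 + 34.2546 = 128.9748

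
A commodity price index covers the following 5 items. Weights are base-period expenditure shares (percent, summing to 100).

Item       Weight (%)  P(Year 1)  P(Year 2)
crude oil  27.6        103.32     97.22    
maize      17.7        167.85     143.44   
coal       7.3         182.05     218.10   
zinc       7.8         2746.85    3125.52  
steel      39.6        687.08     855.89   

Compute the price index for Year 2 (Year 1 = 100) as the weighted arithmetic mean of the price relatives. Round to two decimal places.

108.05

crude oil: 27.6 × (97.22/103.32) = 27.6 × 0.940960 = 25.9705
maize: 17.7 × (143.44/167.85) = 17.7 × 0.854573 = 15.1259
coal: 7.3 × (218.10/182.05) = 7.3 × 1.198023 = 8.7456
zinc: 7.8 × (3125.52/2746.85) = 7.8 × 1.137856 = 8.8753
steel: 39.6 × (855.89/687.08) = 39.6 × 1.245692 = 49.3294
Index = Σ wᵢ·(p₁ᵢ/p₀ᵢ) = 25.9705 + 15.1259 + 8.7456 + 8.8753 + 49.3294 = 108.0467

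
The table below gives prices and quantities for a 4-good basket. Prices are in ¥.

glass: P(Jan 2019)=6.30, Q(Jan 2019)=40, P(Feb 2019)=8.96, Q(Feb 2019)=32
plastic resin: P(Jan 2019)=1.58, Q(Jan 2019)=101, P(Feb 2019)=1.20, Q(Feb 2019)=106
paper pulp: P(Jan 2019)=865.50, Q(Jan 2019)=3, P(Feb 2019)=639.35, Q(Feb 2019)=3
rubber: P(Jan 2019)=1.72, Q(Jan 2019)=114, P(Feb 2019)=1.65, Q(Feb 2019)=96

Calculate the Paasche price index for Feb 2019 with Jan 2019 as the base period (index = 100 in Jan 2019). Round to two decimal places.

Paasche price index uses current-period quantities as weights.
ΣP(Feb 2019)·Q(Feb 2019) = 8.96×32 + 1.20×106 + 639.35×3 + 1.65×96 = 286.72 + 127.2 + 1918.05 + 158.4 = 2490.37
ΣP(Jan 2019)·Q(Feb 2019) = 6.30×32 + 1.58×106 + 865.50×3 + 1.72×96 = 201.6 + 167.48 + 2596.5 + 165.12 = 3130.7
Index = 2490.37 / 3130.7 × 100 = 79.5467

79.55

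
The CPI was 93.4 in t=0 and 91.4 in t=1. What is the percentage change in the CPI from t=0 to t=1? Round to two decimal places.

-2.14%

Change = (91.4 − 93.4) / 93.4 × 100
       = -2.0 / 93.4 × 100 = -2.1413%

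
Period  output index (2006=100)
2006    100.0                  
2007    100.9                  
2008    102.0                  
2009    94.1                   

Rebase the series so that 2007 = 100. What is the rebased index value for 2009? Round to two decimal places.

Rebased(2009) = 94.1 / 100.9 × 100 = 93.2607

93.26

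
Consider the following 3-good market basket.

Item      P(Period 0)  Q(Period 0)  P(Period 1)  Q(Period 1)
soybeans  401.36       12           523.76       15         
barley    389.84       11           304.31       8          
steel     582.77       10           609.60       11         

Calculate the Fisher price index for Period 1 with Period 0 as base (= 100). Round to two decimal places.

Laspeyres component (base-period weights):
ΣP(Period 1)Q(Period 0) = 523.76×12 + 304.31×11 + 609.60×10 = 6285.12 + 3347.41 + 6096 = 15728.53
ΣP(Period 0)Q(Period 0) = 401.36×12 + 389.84×11 + 582.77×10 = 4816.32 + 4288.24 + 5827.7 = 14932.26
L = 15728.53 / 14932.26 × 100 = 105.3325
Paasche component (current-period weights):
ΣP(Period 1)Q(Period 1) = 523.76×15 + 304.31×8 + 609.60×11 = 7856.4 + 2434.48 + 6705.6 = 16996.48
ΣP(Period 0)Q(Period 1) = 401.36×15 + 389.84×8 + 582.77×11 = 6020.4 + 3118.72 + 6410.47 = 15549.59
P = 16996.48 / 15549.59 × 100 = 109.3050
Fisher = √(L × P) = √(105.3325 × 109.3050) = 107.3004

107.30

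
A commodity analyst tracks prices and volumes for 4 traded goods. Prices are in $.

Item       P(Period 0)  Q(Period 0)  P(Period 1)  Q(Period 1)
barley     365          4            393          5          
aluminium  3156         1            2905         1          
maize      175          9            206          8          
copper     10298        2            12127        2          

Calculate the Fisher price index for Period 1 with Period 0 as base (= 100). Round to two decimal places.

114.12

Laspeyres component (base-period weights):
ΣP(Period 1)Q(Period 0) = 393×4 + 2905×1 + 206×9 + 12127×2 = 1572 + 2905 + 1854 + 24254 = 30585
ΣP(Period 0)Q(Period 0) = 365×4 + 3156×1 + 175×9 + 10298×2 = 1460 + 3156 + 1575 + 20596 = 26787
L = 30585 / 26787 × 100 = 114.1785
Paasche component (current-period weights):
ΣP(Period 1)Q(Period 1) = 393×5 + 2905×1 + 206×8 + 12127×2 = 1965 + 2905 + 1648 + 24254 = 30772
ΣP(Period 0)Q(Period 1) = 365×5 + 3156×1 + 175×8 + 10298×2 = 1825 + 3156 + 1400 + 20596 = 26977
P = 30772 / 26977 × 100 = 114.0675
Fisher = √(L × P) = √(114.1785 × 114.0675) = 114.1230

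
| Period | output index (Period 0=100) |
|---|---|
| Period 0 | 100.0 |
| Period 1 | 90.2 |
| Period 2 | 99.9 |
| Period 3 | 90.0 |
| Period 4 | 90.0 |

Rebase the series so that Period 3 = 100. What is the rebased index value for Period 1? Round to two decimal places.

Rebased(Period 1) = 90.2 / 90.0 × 100 = 100.2222

100.22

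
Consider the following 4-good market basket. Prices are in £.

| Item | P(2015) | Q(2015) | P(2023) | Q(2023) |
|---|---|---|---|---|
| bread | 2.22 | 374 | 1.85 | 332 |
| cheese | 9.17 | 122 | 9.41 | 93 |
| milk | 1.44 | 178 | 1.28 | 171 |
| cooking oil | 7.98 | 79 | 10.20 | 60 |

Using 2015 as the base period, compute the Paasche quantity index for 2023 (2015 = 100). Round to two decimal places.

80.74

Paasche quantity index uses current-period prices as weights.
ΣP(2023)·Q(2023) = 1.85×332 + 9.41×93 + 1.28×171 + 10.20×60 = 614.2 + 875.13 + 218.88 + 612 = 2320.21
ΣP(2023)·Q(2015) = 1.85×374 + 9.41×122 + 1.28×178 + 10.20×79 = 691.9 + 1148.02 + 227.84 + 805.8 = 2873.56
Index = 2320.21 / 2873.56 × 100 = 80.7434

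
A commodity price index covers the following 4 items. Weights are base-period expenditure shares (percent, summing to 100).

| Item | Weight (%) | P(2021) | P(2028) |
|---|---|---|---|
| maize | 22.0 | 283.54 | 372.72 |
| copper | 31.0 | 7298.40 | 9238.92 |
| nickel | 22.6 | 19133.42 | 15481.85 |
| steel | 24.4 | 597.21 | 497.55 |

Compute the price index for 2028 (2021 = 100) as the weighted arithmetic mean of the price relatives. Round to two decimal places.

106.78

maize: 22.0 × (372.72/283.54) = 22.0 × 1.314524 = 28.9195
copper: 31.0 × (9238.92/7298.40) = 31.0 × 1.265883 = 39.2424
nickel: 22.6 × (15481.85/19133.42) = 22.6 × 0.809152 = 18.2868
steel: 24.4 × (497.55/597.21) = 24.4 × 0.833124 = 20.3282
Index = Σ wᵢ·(p₁ᵢ/p₀ᵢ) = 28.9195 + 39.2424 + 18.2868 + 20.3282 = 106.7770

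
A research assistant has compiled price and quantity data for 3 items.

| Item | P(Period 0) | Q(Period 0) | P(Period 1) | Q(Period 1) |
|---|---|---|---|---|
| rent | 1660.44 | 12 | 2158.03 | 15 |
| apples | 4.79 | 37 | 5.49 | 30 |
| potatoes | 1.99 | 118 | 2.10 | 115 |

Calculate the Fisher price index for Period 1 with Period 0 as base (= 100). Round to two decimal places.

Laspeyres component (base-period weights):
ΣP(Period 1)Q(Period 0) = 2158.03×12 + 5.49×37 + 2.10×118 = 25896.36 + 203.13 + 247.8 = 26347.29
ΣP(Period 0)Q(Period 0) = 1660.44×12 + 4.79×37 + 1.99×118 = 19925.28 + 177.23 + 234.82 = 20337.33
L = 26347.29 / 20337.33 × 100 = 129.5514
Paasche component (current-period weights):
ΣP(Period 1)Q(Period 1) = 2158.03×15 + 5.49×30 + 2.10×115 = 32370.45 + 164.7 + 241.5 = 32776.65
ΣP(Period 0)Q(Period 1) = 1660.44×15 + 4.79×30 + 1.99×115 = 24906.6 + 143.7 + 228.85 = 25279.15
P = 32776.65 / 25279.15 × 100 = 129.6588
Fisher = √(L × P) = √(129.5514 × 129.6588) = 129.6051

129.61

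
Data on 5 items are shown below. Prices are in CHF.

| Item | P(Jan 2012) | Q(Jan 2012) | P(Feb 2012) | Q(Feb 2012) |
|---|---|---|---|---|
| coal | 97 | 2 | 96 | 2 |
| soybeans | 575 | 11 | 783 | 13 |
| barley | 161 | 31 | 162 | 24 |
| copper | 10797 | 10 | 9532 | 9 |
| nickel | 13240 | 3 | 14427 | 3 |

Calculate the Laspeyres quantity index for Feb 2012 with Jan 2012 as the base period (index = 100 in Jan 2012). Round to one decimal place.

93.2

Laspeyres quantity index uses base-period prices as weights.
ΣP(Jan 2012)·Q(Feb 2012) = 97×2 + 575×13 + 161×24 + 10797×9 + 13240×3 = 194 + 7475 + 3864 + 97173 + 39720 = 148426
ΣP(Jan 2012)·Q(Jan 2012) = 97×2 + 575×11 + 161×31 + 10797×10 + 13240×3 = 194 + 6325 + 4991 + 107970 + 39720 = 159200
Index = 148426 / 159200 × 100 = 93.2324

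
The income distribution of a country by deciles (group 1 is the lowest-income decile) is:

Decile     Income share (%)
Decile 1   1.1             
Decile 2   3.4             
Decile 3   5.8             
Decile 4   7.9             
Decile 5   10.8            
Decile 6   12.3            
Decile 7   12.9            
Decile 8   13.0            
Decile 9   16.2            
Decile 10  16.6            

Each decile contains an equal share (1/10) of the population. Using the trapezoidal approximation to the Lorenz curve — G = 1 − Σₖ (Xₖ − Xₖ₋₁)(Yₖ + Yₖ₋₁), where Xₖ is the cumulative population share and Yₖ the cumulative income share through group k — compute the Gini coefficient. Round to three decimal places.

0.282

Cumulative income shares Yₖ: 0.0110, 0.0450, 0.1030, 0.1820, 0.2900, 0.4130, 0.5420, 0.6720, 0.8340, 1.0000
Σ (Xₖ−Xₖ₋₁)(Yₖ+Yₖ₋₁) = (1/10)(0.0110+0.0000) + (1/10)(0.0450+0.0110) + (1/10)(0.1030+0.0450) + (1/10)(0.1820+0.1030) + (1/10)(0.2900+0.1820) + (1/10)(0.4130+0.2900) + (1/10)(0.5420+0.4130) + (1/10)(0.6720+0.5420) + (1/10)(0.8340+0.6720) + (1/10)(1.0000+0.8340)
  = 0.0011 + 0.0056 + 0.0148 + 0.0285 + 0.0472 + 0.0703 + 0.0955 + 0.1214 + 0.1506 + 0.1834 = 0.7184
G = 1 − 0.7184 = 0.2816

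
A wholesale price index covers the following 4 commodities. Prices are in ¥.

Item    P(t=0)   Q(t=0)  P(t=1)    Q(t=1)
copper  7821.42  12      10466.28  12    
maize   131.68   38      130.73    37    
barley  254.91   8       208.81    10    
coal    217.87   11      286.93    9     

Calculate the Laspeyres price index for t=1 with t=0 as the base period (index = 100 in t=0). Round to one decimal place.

131.1

Laspeyres price index uses base-period quantities as weights.
ΣP(t=1)·Q(t=0) = 10466.28×12 + 130.73×38 + 208.81×8 + 286.93×11 = 125595.36 + 4967.74 + 1670.48 + 3156.23 = 135389.81
ΣP(t=0)·Q(t=0) = 7821.42×12 + 131.68×38 + 254.91×8 + 217.87×11 = 93857.04 + 5003.84 + 2039.28 + 2396.57 = 103296.73
Index = 135389.81 / 103296.73 × 100 = 131.0688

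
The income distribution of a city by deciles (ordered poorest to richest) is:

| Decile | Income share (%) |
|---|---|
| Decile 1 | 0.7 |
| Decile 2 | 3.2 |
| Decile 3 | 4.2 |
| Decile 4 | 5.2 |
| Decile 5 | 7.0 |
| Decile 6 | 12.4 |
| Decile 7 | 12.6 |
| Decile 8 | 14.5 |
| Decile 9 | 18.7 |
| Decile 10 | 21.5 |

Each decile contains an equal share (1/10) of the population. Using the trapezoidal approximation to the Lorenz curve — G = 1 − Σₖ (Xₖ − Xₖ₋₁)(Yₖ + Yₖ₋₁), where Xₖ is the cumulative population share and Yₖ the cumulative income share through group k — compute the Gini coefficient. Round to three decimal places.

Cumulative income shares Yₖ: 0.0070, 0.0390, 0.0810, 0.1330, 0.2030, 0.3270, 0.4530, 0.5980, 0.7850, 1.0000
Σ (Xₖ−Xₖ₋₁)(Yₖ+Yₖ₋₁) = (1/10)(0.0070+0.0000) + (1/10)(0.0390+0.0070) + (1/10)(0.0810+0.0390) + (1/10)(0.1330+0.0810) + (1/10)(0.2030+0.1330) + (1/10)(0.3270+0.2030) + (1/10)(0.4530+0.3270) + (1/10)(0.5980+0.4530) + (1/10)(0.7850+0.5980) + (1/10)(1.0000+0.7850)
  = 0.0007 + 0.0046 + 0.0120 + 0.0214 + 0.0336 + 0.0530 + 0.0780 + 0.1051 + 0.1383 + 0.1785 = 0.6252
G = 1 − 0.6252 = 0.3748

0.375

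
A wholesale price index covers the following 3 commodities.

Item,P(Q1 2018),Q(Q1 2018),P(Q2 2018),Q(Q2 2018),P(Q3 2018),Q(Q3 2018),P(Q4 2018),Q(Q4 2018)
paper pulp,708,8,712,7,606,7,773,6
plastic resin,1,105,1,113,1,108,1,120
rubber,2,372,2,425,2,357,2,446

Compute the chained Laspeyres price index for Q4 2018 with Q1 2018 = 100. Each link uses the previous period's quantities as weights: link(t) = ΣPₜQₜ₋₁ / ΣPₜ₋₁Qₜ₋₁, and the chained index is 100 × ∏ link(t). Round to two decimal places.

Link Q1 2018→Q2 2018:
ΣP(Q2 2018)Q(Q1 2018) = 712×8 + 1×105 + 2×372 = 5696 + 105 + 744 = 6545
ΣP(Q1 2018)Q(Q1 2018) = 708×8 + 1×105 + 2×372 = 5664 + 105 + 744 = 6513
link = 6545/6513 = 1.004913
Link Q2 2018→Q3 2018:
ΣP(Q3 2018)Q(Q2 2018) = 606×7 + 1×113 + 2×425 = 4242 + 113 + 850 = 5205
ΣP(Q2 2018)Q(Q2 2018) = 712×7 + 1×113 + 2×425 = 4984 + 113 + 850 = 5947
link = 5205/5947 = 0.875231
Link Q3 2018→Q4 2018:
ΣP(Q4 2018)Q(Q3 2018) = 773×7 + 1×108 + 2×357 = 5411 + 108 + 714 = 6233
ΣP(Q3 2018)Q(Q3 2018) = 606×7 + 1×108 + 2×357 = 4242 + 108 + 714 = 5064
link = 6233/5064 = 1.230845
Chained index = 100 × 1.004913 × 0.875231 × 1.230845 = 108.2567

108.26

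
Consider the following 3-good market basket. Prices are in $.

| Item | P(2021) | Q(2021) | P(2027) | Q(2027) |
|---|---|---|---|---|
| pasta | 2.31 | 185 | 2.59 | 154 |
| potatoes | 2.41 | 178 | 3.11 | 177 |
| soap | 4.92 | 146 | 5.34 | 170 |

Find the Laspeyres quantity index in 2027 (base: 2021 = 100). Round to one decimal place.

102.8

Laspeyres quantity index uses base-period prices as weights.
ΣP(2021)·Q(2027) = 2.31×154 + 2.41×177 + 4.92×170 = 355.74 + 426.57 + 836.4 = 1618.71
ΣP(2021)·Q(2021) = 2.31×185 + 2.41×178 + 4.92×146 = 427.35 + 428.98 + 718.32 = 1574.65
Index = 1618.71 / 1574.65 × 100 = 102.7981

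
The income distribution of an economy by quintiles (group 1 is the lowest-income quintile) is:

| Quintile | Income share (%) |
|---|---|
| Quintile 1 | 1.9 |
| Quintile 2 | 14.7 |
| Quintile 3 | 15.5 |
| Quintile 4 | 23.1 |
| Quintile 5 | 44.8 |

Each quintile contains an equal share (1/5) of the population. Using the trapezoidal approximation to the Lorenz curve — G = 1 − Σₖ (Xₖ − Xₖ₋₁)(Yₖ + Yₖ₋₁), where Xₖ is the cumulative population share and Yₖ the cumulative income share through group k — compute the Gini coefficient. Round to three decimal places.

0.377

Cumulative income shares Yₖ: 0.0190, 0.1660, 0.3210, 0.5520, 1.0000
Σ (Xₖ−Xₖ₋₁)(Yₖ+Yₖ₋₁) = (1/5)(0.0190+0.0000) + (1/5)(0.1660+0.0190) + (1/5)(0.3210+0.1660) + (1/5)(0.5520+0.3210) + (1/5)(1.0000+0.5520)
  = 0.0038 + 0.0370 + 0.0974 + 0.1746 + 0.3104 = 0.6232
G = 1 − 0.6232 = 0.3768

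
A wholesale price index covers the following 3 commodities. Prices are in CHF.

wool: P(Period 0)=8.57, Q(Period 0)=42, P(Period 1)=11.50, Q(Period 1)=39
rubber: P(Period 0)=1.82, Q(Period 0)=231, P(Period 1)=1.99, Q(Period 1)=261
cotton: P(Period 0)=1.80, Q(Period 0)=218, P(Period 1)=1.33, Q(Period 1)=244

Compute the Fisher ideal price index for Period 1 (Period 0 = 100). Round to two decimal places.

104.31

Laspeyres component (base-period weights):
ΣP(Period 1)Q(Period 0) = 11.50×42 + 1.99×231 + 1.33×218 = 483 + 459.69 + 289.94 = 1232.63
ΣP(Period 0)Q(Period 0) = 8.57×42 + 1.82×231 + 1.80×218 = 359.94 + 420.42 + 392.4 = 1172.76
L = 1232.63 / 1172.76 × 100 = 105.1051
Paasche component (current-period weights):
ΣP(Period 1)Q(Period 1) = 11.50×39 + 1.99×261 + 1.33×244 = 448.5 + 519.39 + 324.52 = 1292.41
ΣP(Period 0)Q(Period 1) = 8.57×39 + 1.82×261 + 1.80×244 = 334.23 + 475.02 + 439.2 = 1248.45
P = 1292.41 / 1248.45 × 100 = 103.5212
Fisher = √(L × P) = √(105.1051 × 103.5212) = 104.3101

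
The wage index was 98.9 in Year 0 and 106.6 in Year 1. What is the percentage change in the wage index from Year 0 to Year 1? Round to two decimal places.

Change = (106.6 − 98.9) / 98.9 × 100
       = 7.7 / 98.9 × 100 = 7.7856%

7.79%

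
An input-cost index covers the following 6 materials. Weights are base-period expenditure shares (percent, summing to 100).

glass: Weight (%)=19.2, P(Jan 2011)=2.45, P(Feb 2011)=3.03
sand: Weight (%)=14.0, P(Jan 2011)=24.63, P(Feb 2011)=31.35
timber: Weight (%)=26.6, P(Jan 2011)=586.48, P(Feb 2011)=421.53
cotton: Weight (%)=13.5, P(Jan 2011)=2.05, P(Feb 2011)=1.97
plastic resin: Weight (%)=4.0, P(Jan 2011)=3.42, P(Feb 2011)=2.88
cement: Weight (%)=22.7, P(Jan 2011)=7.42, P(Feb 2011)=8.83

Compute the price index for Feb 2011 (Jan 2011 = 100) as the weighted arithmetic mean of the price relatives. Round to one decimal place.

104.0

glass: 19.2 × (3.03/2.45) = 19.2 × 1.236735 = 23.7453
sand: 14.0 × (31.35/24.63) = 14.0 × 1.272838 = 17.8197
timber: 26.6 × (421.53/586.48) = 26.6 × 0.718746 = 19.1186
cotton: 13.5 × (1.97/2.05) = 13.5 × 0.960976 = 12.9732
plastic resin: 4.0 × (2.88/3.42) = 4.0 × 0.842105 = 3.3684
cement: 22.7 × (8.83/7.42) = 22.7 × 1.190027 = 27.0136
Index = Σ wᵢ·(p₁ᵢ/p₀ᵢ) = 23.7453 + 17.8197 + 19.1186 + 12.9732 + 3.3684 + 27.0136 = 104.0389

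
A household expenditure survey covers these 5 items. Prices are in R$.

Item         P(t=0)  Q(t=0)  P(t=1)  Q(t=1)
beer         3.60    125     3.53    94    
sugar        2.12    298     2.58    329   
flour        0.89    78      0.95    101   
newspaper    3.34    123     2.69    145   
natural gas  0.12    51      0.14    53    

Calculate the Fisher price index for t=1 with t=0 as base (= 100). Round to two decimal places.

Laspeyres component (base-period weights):
ΣP(t=1)Q(t=0) = 3.53×125 + 2.58×298 + 0.95×78 + 2.69×123 + 0.14×51 = 441.25 + 768.84 + 74.1 + 330.87 + 7.14 = 1622.2
ΣP(t=0)Q(t=0) = 3.60×125 + 2.12×298 + 0.89×78 + 3.34×123 + 0.12×51 = 450 + 631.76 + 69.42 + 410.82 + 6.12 = 1568.12
L = 1622.2 / 1568.12 × 100 = 103.4487
Paasche component (current-period weights):
ΣP(t=1)Q(t=1) = 3.53×94 + 2.58×329 + 0.95×101 + 2.69×145 + 0.14×53 = 331.82 + 848.82 + 95.95 + 390.05 + 7.42 = 1674.06
ΣP(t=0)Q(t=1) = 3.60×94 + 2.12×329 + 0.89×101 + 3.34×145 + 0.12×53 = 338.4 + 697.48 + 89.89 + 484.3 + 6.36 = 1616.43
P = 1674.06 / 1616.43 × 100 = 103.5653
Fisher = √(L × P) = √(103.4487 × 103.5653) = 103.5070

103.51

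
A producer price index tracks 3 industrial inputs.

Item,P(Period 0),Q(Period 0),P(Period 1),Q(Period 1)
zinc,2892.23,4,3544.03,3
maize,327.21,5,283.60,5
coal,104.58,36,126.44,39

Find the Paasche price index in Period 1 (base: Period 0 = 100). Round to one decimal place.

Paasche price index uses current-period quantities as weights.
ΣP(Period 1)·Q(Period 1) = 3544.03×3 + 283.60×5 + 126.44×39 = 10632.09 + 1418 + 4931.16 = 16981.25
ΣP(Period 0)·Q(Period 1) = 2892.23×3 + 327.21×5 + 104.58×39 = 8676.69 + 1636.05 + 4078.62 = 14391.36
Index = 16981.25 / 14391.36 × 100 = 117.9961

118.0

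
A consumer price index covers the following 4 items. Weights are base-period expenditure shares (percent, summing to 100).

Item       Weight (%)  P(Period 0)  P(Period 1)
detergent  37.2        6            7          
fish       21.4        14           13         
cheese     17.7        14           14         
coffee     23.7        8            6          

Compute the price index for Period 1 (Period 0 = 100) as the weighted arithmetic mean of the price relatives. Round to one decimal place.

98.7

detergent: 37.2 × (7/6) = 37.2 × 1.166667 = 43.4000
fish: 21.4 × (13/14) = 21.4 × 0.928571 = 19.8714
cheese: 17.7 × (14/14) = 17.7 × 1.000000 = 17.7000
coffee: 23.7 × (6/8) = 23.7 × 0.750000 = 17.7750
Index = Σ wᵢ·(p₁ᵢ/p₀ᵢ) = 43.4000 + 19.8714 + 17.7000 + 17.7750 = 98.7464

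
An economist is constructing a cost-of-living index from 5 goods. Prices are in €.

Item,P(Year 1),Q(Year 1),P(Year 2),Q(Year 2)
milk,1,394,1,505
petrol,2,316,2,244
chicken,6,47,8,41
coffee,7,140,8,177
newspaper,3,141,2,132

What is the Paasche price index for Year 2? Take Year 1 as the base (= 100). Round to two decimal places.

Paasche price index uses current-period quantities as weights.
ΣP(Year 2)·Q(Year 2) = 1×505 + 2×244 + 8×41 + 8×177 + 2×132 = 505 + 488 + 328 + 1416 + 264 = 3001
ΣP(Year 1)·Q(Year 2) = 1×505 + 2×244 + 6×41 + 7×177 + 3×132 = 505 + 488 + 246 + 1239 + 396 = 2874
Index = 3001 / 2874 × 100 = 104.4189

104.42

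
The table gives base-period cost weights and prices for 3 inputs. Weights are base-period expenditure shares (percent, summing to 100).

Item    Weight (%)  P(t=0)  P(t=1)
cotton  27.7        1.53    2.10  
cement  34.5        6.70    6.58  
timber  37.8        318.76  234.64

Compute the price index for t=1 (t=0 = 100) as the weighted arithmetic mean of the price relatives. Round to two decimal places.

cotton: 27.7 × (2.10/1.53) = 27.7 × 1.372549 = 38.0196
cement: 34.5 × (6.58/6.70) = 34.5 × 0.982090 = 33.8821
timber: 37.8 × (234.64/318.76) = 37.8 × 0.736102 = 27.8247
Index = Σ wᵢ·(p₁ᵢ/p₀ᵢ) = 38.0196 + 33.8821 + 27.8247 = 99.7264

99.73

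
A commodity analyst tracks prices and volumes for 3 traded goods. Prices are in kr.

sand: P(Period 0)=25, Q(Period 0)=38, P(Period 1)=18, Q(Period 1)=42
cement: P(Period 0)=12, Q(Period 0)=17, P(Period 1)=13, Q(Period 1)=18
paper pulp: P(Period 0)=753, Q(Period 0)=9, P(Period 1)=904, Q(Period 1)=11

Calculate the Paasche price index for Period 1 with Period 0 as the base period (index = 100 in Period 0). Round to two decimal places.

Paasche price index uses current-period quantities as weights.
ΣP(Period 1)·Q(Period 1) = 18×42 + 13×18 + 904×11 = 756 + 234 + 9944 = 10934
ΣP(Period 0)·Q(Period 1) = 25×42 + 12×18 + 753×11 = 1050 + 216 + 8283 = 9549
Index = 10934 / 9549 × 100 = 114.5041

114.50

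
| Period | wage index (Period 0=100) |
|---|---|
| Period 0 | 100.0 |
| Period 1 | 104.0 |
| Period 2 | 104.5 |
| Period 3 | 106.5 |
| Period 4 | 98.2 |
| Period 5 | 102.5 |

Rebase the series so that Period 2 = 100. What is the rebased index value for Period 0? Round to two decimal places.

95.69

Rebased(Period 0) = 100.0 / 104.5 × 100 = 95.6938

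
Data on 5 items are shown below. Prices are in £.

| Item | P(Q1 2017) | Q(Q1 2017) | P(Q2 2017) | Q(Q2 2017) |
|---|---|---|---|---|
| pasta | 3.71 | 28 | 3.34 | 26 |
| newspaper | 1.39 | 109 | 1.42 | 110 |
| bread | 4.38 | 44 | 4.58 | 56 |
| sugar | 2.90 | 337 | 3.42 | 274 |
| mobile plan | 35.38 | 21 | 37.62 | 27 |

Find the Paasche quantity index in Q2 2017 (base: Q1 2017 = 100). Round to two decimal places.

102.51

Paasche quantity index uses current-period prices as weights.
ΣP(Q2 2017)·Q(Q2 2017) = 3.34×26 + 1.42×110 + 4.58×56 + 3.42×274 + 37.62×27 = 86.84 + 156.2 + 256.48 + 937.08 + 1015.74 = 2452.34
ΣP(Q2 2017)·Q(Q1 2017) = 3.34×28 + 1.42×109 + 4.58×44 + 3.42×337 + 37.62×21 = 93.52 + 154.78 + 201.52 + 1152.54 + 790.02 = 2392.38
Index = 2452.34 / 2392.38 × 100 = 102.5063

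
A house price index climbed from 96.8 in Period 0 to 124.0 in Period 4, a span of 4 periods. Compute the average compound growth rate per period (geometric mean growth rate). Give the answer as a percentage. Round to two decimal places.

Growth factor = (124.0/96.8)^(1/4) = (1.280992)^(1/4) = 1.063865
Growth rate = 1.063865 − 1 = 0.063865 = 6.3865%

6.39%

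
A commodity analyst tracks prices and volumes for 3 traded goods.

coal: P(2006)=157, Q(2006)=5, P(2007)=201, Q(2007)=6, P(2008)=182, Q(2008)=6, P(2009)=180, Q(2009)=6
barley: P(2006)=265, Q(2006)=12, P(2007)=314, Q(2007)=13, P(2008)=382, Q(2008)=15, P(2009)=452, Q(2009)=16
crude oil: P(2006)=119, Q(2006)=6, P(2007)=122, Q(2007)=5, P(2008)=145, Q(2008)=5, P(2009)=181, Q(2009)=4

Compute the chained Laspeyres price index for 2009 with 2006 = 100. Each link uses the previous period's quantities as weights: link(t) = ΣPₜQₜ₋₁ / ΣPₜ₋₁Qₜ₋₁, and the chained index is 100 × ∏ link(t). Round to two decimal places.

157.14

Link 2006→2007:
ΣP(2007)Q(2006) = 201×5 + 314×12 + 122×6 = 1005 + 3768 + 732 = 5505
ΣP(2006)Q(2006) = 157×5 + 265×12 + 119×6 = 785 + 3180 + 714 = 4679
link = 5505/4679 = 1.176533
Link 2007→2008:
ΣP(2008)Q(2007) = 182×6 + 382×13 + 145×5 = 1092 + 4966 + 725 = 6783
ΣP(2007)Q(2007) = 201×6 + 314×13 + 122×5 = 1206 + 4082 + 610 = 5898
link = 6783/5898 = 1.150051
Link 2008→2009:
ΣP(2009)Q(2008) = 180×6 + 452×15 + 181×5 = 1080 + 6780 + 905 = 8765
ΣP(2008)Q(2008) = 182×6 + 382×15 + 145×5 = 1092 + 5730 + 725 = 7547
link = 8765/7547 = 1.161389
Chained index = 100 × 1.176533 × 1.150051 × 1.161389 = 157.1444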